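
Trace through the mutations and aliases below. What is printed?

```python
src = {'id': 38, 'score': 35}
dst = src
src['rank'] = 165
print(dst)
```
{'id': 38, 'score': 35, 'rank': 165}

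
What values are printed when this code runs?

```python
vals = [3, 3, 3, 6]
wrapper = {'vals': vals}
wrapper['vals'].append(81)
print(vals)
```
[3, 3, 3, 6, 81]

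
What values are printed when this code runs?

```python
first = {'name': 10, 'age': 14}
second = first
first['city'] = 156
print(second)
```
{'name': 10, 'age': 14, 'city': 156}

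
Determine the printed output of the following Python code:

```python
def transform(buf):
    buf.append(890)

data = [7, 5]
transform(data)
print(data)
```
[7, 5, 890]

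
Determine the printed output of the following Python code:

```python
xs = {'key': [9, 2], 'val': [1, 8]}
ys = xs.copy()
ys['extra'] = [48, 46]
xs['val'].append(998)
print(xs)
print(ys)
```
{'key': [9, 2], 'val': [1, 8, 998]}
{'key': [9, 2], 'val': [1, 8, 998], 'extra': [48, 46]}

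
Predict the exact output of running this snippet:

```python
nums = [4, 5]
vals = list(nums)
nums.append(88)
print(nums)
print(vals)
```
[4, 5, 88]
[4, 5]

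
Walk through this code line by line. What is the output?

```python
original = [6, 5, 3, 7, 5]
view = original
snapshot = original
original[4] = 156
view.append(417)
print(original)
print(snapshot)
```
[6, 5, 3, 7, 156, 417]
[6, 5, 3, 7, 156, 417]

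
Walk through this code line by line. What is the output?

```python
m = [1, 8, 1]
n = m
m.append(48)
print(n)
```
[1, 8, 1, 48]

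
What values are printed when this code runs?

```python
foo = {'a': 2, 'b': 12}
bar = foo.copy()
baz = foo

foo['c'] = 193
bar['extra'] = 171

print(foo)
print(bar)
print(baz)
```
{'a': 2, 'b': 12, 'c': 193}
{'a': 2, 'b': 12, 'extra': 171}
{'a': 2, 'b': 12, 'c': 193}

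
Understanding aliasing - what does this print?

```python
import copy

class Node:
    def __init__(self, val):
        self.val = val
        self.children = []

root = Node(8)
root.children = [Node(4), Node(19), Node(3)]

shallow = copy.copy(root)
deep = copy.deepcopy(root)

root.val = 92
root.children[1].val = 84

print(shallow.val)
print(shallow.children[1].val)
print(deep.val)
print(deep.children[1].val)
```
8
84
8
19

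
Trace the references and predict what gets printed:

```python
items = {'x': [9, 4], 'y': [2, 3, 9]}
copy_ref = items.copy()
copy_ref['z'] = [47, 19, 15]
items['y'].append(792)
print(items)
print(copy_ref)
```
{'x': [9, 4], 'y': [2, 3, 9, 792]}
{'x': [9, 4], 'y': [2, 3, 9, 792], 'z': [47, 19, 15]}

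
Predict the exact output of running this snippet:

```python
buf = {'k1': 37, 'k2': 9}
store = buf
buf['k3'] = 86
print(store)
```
{'k1': 37, 'k2': 9, 'k3': 86}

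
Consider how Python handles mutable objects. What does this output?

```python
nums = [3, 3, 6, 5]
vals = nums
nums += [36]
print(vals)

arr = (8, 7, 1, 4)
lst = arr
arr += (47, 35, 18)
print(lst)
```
[3, 3, 6, 5, 36]
(8, 7, 1, 4)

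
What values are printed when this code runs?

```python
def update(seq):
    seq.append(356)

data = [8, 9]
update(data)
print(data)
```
[8, 9, 356]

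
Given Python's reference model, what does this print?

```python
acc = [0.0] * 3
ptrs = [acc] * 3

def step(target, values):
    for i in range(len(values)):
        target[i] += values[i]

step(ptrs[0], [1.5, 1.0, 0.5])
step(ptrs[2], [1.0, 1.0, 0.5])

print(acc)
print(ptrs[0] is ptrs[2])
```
[2.5, 2.0, 1.0]
True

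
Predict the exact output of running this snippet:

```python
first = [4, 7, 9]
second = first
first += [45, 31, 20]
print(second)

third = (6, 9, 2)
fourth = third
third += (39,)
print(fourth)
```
[4, 7, 9, 45, 31, 20]
(6, 9, 2)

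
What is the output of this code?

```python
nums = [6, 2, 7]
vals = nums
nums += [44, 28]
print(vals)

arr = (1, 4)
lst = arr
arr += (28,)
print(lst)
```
[6, 2, 7, 44, 28]
(1, 4)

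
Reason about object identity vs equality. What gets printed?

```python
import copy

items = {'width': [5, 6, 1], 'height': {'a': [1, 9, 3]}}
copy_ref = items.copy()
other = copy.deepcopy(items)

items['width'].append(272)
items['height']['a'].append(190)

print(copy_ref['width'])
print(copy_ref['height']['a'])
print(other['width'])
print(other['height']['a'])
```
[5, 6, 1, 272]
[1, 9, 3, 190]
[5, 6, 1]
[1, 9, 3]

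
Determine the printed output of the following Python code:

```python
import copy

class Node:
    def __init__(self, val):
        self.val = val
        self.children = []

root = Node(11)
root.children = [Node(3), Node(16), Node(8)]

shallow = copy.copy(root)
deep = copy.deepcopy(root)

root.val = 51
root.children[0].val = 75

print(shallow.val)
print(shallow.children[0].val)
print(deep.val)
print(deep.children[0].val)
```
11
75
11
3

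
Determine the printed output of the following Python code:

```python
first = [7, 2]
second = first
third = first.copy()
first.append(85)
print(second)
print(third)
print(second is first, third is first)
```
[7, 2, 85]
[7, 2]
True False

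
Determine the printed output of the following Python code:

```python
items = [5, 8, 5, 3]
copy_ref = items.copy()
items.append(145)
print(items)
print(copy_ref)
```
[5, 8, 5, 3, 145]
[5, 8, 5, 3]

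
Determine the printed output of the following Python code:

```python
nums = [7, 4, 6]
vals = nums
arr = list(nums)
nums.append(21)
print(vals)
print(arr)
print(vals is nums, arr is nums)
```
[7, 4, 6, 21]
[7, 4, 6]
True False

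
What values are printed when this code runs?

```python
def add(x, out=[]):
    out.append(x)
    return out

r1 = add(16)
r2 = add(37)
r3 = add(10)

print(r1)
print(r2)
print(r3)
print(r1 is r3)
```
[16, 37, 10]
[16, 37, 10]
[16, 37, 10]
True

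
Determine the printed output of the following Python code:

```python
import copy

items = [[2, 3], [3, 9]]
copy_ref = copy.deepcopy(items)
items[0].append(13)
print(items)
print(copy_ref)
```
[[2, 3, 13], [3, 9]]
[[2, 3], [3, 9]]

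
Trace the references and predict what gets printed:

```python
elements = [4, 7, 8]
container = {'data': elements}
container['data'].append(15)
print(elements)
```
[4, 7, 8, 15]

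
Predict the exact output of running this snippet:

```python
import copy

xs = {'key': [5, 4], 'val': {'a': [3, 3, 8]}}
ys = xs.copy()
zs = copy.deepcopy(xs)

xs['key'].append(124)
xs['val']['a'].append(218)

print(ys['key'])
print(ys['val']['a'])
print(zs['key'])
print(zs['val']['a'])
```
[5, 4, 124]
[3, 3, 8, 218]
[5, 4]
[3, 3, 8]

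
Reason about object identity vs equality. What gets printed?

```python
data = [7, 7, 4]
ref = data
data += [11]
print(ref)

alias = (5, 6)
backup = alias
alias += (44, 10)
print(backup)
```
[7, 7, 4, 11]
(5, 6)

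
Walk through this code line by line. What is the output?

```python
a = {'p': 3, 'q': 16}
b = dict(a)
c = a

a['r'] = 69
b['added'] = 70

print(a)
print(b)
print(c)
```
{'p': 3, 'q': 16, 'r': 69}
{'p': 3, 'q': 16, 'added': 70}
{'p': 3, 'q': 16, 'r': 69}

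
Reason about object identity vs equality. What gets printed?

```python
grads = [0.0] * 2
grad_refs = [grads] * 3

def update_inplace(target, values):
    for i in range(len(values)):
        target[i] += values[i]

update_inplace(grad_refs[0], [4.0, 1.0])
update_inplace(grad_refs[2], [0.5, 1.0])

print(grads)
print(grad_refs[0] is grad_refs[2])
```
[4.5, 2.0]
True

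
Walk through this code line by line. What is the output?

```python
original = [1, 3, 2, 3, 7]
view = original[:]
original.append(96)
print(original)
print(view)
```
[1, 3, 2, 3, 7, 96]
[1, 3, 2, 3, 7]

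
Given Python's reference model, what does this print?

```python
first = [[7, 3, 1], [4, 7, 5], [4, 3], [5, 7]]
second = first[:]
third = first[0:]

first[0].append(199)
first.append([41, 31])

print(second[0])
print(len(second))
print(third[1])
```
[7, 3, 1, 199]
4
[4, 7, 5]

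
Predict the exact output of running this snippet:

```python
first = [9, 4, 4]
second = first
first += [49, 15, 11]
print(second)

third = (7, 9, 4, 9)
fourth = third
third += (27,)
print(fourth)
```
[9, 4, 4, 49, 15, 11]
(7, 9, 4, 9)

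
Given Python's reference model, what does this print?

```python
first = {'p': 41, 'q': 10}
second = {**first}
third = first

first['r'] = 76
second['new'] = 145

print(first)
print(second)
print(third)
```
{'p': 41, 'q': 10, 'r': 76}
{'p': 41, 'q': 10, 'new': 145}
{'p': 41, 'q': 10, 'r': 76}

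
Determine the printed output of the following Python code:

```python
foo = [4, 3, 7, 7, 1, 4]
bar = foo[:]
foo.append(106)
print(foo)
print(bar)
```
[4, 3, 7, 7, 1, 4, 106]
[4, 3, 7, 7, 1, 4]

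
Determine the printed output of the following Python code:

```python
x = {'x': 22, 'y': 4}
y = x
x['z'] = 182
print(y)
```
{'x': 22, 'y': 4, 'z': 182}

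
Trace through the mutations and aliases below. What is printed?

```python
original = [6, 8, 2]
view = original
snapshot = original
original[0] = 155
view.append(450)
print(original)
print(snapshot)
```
[155, 8, 2, 450]
[155, 8, 2, 450]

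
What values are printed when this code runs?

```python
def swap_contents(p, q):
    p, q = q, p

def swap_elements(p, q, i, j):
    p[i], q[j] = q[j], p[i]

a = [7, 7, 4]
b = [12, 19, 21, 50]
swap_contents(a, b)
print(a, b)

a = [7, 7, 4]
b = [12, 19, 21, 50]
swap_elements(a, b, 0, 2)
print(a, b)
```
[7, 7, 4] [12, 19, 21, 50]
[21, 7, 4] [12, 19, 7, 50]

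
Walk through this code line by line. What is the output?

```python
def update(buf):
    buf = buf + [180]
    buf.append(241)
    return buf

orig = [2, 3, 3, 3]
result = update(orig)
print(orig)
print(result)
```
[2, 3, 3, 3]
[2, 3, 3, 3, 180, 241]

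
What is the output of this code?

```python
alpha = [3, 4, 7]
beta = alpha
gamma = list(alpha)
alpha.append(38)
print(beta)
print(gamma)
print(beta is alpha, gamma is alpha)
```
[3, 4, 7, 38]
[3, 4, 7]
True False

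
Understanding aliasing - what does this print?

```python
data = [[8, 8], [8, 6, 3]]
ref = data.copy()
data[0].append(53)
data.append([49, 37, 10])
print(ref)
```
[[8, 8, 53], [8, 6, 3]]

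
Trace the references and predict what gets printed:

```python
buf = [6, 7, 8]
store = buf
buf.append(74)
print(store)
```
[6, 7, 8, 74]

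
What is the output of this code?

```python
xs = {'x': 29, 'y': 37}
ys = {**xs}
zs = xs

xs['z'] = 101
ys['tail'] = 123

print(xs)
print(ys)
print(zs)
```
{'x': 29, 'y': 37, 'z': 101}
{'x': 29, 'y': 37, 'tail': 123}
{'x': 29, 'y': 37, 'z': 101}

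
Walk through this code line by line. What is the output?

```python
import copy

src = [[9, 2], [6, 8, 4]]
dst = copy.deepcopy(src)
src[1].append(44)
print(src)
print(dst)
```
[[9, 2], [6, 8, 4, 44]]
[[9, 2], [6, 8, 4]]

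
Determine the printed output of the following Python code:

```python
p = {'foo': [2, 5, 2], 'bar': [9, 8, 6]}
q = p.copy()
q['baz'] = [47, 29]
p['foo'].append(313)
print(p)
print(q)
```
{'foo': [2, 5, 2, 313], 'bar': [9, 8, 6]}
{'foo': [2, 5, 2, 313], 'bar': [9, 8, 6], 'baz': [47, 29]}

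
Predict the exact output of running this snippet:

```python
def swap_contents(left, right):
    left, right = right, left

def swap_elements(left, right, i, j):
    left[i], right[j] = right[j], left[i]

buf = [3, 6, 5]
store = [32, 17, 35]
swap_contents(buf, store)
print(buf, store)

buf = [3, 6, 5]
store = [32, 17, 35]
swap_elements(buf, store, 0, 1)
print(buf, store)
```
[3, 6, 5] [32, 17, 35]
[17, 6, 5] [32, 3, 35]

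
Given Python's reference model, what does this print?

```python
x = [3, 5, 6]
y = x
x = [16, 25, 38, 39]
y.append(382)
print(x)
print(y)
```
[16, 25, 38, 39]
[3, 5, 6, 382]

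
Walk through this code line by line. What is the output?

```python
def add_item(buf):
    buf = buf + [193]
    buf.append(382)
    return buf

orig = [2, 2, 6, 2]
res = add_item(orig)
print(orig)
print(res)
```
[2, 2, 6, 2]
[2, 2, 6, 2, 193, 382]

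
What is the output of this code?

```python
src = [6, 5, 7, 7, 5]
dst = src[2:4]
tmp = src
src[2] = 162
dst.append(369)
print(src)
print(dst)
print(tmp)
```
[6, 5, 162, 7, 5]
[7, 7, 369]
[6, 5, 162, 7, 5]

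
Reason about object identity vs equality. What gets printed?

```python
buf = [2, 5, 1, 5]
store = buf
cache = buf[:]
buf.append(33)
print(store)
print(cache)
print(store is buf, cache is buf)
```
[2, 5, 1, 5, 33]
[2, 5, 1, 5]
True False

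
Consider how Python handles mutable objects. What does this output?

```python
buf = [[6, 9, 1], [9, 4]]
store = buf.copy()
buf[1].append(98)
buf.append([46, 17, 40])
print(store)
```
[[6, 9, 1], [9, 4, 98]]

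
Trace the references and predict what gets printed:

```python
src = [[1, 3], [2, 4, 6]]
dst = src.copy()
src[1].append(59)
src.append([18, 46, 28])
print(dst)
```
[[1, 3], [2, 4, 6, 59]]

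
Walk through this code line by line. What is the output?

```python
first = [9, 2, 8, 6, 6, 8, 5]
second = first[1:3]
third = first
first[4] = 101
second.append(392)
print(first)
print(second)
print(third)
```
[9, 2, 8, 6, 101, 8, 5]
[2, 8, 392]
[9, 2, 8, 6, 101, 8, 5]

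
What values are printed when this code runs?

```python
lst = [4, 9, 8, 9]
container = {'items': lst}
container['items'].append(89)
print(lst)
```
[4, 9, 8, 9, 89]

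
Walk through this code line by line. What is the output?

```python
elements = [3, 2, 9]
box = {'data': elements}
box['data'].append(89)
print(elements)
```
[3, 2, 9, 89]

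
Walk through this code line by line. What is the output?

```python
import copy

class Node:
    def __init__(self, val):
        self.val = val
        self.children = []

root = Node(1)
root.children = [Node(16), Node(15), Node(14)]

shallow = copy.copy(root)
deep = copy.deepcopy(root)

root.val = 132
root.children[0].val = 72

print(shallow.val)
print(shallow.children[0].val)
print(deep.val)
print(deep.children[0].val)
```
1
72
1
16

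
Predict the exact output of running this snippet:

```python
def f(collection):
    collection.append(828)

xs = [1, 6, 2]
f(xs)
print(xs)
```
[1, 6, 2, 828]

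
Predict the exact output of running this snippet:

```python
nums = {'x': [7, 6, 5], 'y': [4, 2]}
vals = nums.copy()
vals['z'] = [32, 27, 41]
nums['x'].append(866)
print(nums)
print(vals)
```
{'x': [7, 6, 5, 866], 'y': [4, 2]}
{'x': [7, 6, 5, 866], 'y': [4, 2], 'z': [32, 27, 41]}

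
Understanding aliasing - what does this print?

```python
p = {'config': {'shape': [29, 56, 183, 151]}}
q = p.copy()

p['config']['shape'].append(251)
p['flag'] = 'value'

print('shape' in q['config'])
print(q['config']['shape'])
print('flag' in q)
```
True
[29, 56, 183, 151, 251]
False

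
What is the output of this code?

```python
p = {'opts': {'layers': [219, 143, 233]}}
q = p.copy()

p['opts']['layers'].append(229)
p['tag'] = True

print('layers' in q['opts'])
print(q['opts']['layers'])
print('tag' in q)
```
True
[219, 143, 233, 229]
False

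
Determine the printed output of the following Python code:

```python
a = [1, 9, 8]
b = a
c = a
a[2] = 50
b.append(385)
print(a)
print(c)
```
[1, 9, 50, 385]
[1, 9, 50, 385]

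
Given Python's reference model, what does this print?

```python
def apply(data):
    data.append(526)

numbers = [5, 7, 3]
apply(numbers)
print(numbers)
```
[5, 7, 3, 526]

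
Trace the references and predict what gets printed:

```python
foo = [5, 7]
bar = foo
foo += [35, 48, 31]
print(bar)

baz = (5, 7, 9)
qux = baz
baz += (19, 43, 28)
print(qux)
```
[5, 7, 35, 48, 31]
(5, 7, 9)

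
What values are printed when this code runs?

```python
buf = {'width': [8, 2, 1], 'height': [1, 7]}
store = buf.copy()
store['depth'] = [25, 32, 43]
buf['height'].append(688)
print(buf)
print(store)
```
{'width': [8, 2, 1], 'height': [1, 7, 688]}
{'width': [8, 2, 1], 'height': [1, 7, 688], 'depth': [25, 32, 43]}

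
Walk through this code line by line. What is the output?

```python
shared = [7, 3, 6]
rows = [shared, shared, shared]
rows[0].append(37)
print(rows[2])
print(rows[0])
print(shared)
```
[7, 3, 6, 37]
[7, 3, 6, 37]
[7, 3, 6, 37]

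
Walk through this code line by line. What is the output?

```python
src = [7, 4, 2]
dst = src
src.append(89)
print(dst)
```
[7, 4, 2, 89]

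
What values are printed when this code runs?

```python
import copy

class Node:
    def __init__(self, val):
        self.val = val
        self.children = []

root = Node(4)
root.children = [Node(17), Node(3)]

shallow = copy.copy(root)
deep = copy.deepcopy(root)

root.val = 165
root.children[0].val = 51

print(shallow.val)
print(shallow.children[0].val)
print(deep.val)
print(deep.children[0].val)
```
4
51
4
17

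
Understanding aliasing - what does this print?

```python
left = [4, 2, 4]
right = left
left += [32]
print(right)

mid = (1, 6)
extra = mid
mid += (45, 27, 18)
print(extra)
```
[4, 2, 4, 32]
(1, 6)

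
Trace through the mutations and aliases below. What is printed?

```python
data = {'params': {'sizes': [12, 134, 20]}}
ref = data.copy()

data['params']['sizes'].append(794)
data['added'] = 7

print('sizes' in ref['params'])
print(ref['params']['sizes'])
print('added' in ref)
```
True
[12, 134, 20, 794]
False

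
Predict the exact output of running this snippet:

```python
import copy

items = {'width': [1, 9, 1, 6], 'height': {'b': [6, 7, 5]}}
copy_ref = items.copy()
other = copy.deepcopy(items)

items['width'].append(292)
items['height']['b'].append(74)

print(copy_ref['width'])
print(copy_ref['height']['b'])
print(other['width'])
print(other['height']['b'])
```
[1, 9, 1, 6, 292]
[6, 7, 5, 74]
[1, 9, 1, 6]
[6, 7, 5]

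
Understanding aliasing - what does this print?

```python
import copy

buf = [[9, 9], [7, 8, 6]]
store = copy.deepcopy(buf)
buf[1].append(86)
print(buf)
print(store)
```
[[9, 9], [7, 8, 6, 86]]
[[9, 9], [7, 8, 6]]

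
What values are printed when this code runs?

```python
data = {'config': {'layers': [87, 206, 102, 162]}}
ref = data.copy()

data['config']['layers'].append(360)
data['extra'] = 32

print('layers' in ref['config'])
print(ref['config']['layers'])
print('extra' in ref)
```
True
[87, 206, 102, 162, 360]
False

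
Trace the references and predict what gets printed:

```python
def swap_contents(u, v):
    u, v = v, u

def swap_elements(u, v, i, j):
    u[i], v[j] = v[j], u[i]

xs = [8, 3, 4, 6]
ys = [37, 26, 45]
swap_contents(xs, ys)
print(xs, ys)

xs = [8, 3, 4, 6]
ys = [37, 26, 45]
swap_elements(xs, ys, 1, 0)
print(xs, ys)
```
[8, 3, 4, 6] [37, 26, 45]
[8, 37, 4, 6] [3, 26, 45]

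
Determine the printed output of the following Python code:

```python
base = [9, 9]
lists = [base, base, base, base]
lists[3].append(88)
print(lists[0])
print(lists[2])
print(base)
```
[9, 9, 88]
[9, 9, 88]
[9, 9, 88]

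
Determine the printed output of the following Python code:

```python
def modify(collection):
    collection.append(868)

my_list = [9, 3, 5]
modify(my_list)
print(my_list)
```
[9, 3, 5, 868]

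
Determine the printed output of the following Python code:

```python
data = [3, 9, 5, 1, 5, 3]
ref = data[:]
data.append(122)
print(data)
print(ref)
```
[3, 9, 5, 1, 5, 3, 122]
[3, 9, 5, 1, 5, 3]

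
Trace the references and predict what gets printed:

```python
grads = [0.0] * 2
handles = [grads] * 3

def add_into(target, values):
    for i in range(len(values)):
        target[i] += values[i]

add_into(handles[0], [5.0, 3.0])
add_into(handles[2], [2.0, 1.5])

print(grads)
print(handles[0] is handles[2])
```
[7.0, 4.5]
True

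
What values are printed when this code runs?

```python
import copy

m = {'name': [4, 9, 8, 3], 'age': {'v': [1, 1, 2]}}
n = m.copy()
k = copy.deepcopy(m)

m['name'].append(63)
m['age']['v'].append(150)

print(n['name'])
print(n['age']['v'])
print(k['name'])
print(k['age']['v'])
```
[4, 9, 8, 3, 63]
[1, 1, 2, 150]
[4, 9, 8, 3]
[1, 1, 2]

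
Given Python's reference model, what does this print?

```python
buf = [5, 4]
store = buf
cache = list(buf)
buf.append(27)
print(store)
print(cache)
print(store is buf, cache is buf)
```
[5, 4, 27]
[5, 4]
True False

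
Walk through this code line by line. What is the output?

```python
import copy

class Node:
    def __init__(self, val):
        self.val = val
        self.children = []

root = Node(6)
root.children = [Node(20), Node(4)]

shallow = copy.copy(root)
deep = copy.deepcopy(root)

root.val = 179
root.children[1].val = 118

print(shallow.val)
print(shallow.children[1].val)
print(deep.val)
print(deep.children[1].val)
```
6
118
6
4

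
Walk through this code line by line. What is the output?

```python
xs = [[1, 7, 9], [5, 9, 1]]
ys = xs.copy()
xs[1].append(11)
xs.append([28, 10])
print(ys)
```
[[1, 7, 9], [5, 9, 1, 11]]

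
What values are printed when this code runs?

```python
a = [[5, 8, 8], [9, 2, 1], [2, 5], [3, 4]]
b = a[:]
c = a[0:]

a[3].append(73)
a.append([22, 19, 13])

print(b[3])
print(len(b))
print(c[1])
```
[3, 4, 73]
4
[9, 2, 1]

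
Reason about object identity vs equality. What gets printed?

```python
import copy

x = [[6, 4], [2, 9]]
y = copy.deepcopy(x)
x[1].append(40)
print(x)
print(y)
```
[[6, 4], [2, 9, 40]]
[[6, 4], [2, 9]]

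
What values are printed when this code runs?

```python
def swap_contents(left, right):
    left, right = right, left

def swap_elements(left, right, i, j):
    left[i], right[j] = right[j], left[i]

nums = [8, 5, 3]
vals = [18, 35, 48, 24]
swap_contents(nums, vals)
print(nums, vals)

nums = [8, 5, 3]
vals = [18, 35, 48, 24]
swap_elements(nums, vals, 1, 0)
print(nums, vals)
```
[8, 5, 3] [18, 35, 48, 24]
[8, 18, 3] [5, 35, 48, 24]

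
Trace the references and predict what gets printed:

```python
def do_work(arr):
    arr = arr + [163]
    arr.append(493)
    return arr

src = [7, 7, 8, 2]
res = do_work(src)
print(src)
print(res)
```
[7, 7, 8, 2]
[7, 7, 8, 2, 163, 493]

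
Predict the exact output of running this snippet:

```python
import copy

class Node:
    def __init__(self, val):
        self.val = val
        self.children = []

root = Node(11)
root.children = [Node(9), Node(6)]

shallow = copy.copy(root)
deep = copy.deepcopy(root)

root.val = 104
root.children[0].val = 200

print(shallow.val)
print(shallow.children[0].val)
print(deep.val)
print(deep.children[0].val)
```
11
200
11
9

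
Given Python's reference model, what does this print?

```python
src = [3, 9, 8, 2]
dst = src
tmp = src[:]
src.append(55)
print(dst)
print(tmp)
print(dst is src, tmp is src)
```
[3, 9, 8, 2, 55]
[3, 9, 8, 2]
True False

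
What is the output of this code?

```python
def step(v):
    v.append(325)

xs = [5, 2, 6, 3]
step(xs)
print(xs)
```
[5, 2, 6, 3, 325]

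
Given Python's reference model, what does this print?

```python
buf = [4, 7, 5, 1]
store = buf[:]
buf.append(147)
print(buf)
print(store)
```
[4, 7, 5, 1, 147]
[4, 7, 5, 1]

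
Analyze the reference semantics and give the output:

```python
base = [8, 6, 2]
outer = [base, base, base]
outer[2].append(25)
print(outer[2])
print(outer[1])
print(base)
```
[8, 6, 2, 25]
[8, 6, 2, 25]
[8, 6, 2, 25]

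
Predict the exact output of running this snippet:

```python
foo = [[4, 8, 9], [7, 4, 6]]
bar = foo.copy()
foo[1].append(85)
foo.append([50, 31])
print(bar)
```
[[4, 8, 9], [7, 4, 6, 85]]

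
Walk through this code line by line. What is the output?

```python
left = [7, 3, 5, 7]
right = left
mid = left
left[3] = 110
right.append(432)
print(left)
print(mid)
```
[7, 3, 5, 110, 432]
[7, 3, 5, 110, 432]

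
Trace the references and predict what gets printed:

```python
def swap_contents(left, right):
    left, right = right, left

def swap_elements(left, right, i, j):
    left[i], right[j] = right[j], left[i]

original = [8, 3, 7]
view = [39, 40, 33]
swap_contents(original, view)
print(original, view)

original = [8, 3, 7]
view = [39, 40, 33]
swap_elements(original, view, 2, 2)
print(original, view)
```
[8, 3, 7] [39, 40, 33]
[8, 3, 33] [39, 40, 7]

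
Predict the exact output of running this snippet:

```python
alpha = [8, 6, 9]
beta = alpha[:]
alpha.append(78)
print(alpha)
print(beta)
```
[8, 6, 9, 78]
[8, 6, 9]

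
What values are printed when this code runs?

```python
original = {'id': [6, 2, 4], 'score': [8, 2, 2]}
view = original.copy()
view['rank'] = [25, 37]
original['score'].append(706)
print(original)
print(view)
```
{'id': [6, 2, 4], 'score': [8, 2, 2, 706]}
{'id': [6, 2, 4], 'score': [8, 2, 2, 706], 'rank': [25, 37]}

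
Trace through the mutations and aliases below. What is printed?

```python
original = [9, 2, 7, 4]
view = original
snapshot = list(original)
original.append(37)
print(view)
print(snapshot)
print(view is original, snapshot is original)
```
[9, 2, 7, 4, 37]
[9, 2, 7, 4]
True False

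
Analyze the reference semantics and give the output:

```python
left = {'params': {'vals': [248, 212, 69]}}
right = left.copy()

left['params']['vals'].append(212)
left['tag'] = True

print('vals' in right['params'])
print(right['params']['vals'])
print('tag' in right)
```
True
[248, 212, 69, 212]
False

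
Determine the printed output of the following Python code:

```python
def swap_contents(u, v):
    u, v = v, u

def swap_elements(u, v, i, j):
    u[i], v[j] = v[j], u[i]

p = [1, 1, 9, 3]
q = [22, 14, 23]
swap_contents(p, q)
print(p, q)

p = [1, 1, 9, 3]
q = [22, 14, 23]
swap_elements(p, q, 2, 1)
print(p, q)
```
[1, 1, 9, 3] [22, 14, 23]
[1, 1, 14, 3] [22, 9, 23]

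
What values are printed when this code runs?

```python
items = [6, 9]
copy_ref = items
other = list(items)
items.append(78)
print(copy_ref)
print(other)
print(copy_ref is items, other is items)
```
[6, 9, 78]
[6, 9]
True False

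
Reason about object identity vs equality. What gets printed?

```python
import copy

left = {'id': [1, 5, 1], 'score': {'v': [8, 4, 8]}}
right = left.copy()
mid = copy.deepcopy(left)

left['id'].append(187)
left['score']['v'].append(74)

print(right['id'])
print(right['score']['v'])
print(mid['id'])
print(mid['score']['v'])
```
[1, 5, 1, 187]
[8, 4, 8, 74]
[1, 5, 1]
[8, 4, 8]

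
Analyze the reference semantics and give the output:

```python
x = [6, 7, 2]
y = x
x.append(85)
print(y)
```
[6, 7, 2, 85]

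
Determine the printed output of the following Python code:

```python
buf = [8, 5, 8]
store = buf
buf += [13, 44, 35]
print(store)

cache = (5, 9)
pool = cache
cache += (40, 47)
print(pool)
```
[8, 5, 8, 13, 44, 35]
(5, 9)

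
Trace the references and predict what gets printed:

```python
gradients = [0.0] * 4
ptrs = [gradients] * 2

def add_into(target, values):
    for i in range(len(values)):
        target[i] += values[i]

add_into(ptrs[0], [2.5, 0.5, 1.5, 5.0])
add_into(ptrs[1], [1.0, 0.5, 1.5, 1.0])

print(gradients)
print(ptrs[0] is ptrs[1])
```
[3.5, 1.0, 3.0, 6.0]
True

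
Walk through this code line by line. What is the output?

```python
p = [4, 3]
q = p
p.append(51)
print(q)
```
[4, 3, 51]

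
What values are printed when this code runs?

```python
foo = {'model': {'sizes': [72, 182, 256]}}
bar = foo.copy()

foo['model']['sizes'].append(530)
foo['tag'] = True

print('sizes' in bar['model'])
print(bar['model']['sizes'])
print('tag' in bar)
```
True
[72, 182, 256, 530]
False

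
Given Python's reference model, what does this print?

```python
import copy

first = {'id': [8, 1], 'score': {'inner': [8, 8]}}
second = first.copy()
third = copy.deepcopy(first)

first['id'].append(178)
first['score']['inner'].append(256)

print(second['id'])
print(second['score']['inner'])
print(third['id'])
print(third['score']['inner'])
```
[8, 1, 178]
[8, 8, 256]
[8, 1]
[8, 8]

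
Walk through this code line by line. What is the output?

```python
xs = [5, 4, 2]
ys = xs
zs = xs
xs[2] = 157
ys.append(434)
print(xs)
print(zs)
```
[5, 4, 157, 434]
[5, 4, 157, 434]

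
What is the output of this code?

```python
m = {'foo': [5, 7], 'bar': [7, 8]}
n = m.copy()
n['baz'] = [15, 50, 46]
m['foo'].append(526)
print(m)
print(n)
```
{'foo': [5, 7, 526], 'bar': [7, 8]}
{'foo': [5, 7, 526], 'bar': [7, 8], 'baz': [15, 50, 46]}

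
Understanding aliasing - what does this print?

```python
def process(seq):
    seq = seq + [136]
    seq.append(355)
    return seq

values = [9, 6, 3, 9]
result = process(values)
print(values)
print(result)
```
[9, 6, 3, 9]
[9, 6, 3, 9, 136, 355]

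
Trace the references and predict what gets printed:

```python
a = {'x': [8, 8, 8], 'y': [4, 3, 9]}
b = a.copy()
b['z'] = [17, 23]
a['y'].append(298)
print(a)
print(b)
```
{'x': [8, 8, 8], 'y': [4, 3, 9, 298]}
{'x': [8, 8, 8], 'y': [4, 3, 9, 298], 'z': [17, 23]}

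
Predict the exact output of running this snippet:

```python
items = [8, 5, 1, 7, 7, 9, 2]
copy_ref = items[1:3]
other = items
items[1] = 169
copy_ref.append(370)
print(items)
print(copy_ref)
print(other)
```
[8, 169, 1, 7, 7, 9, 2]
[5, 1, 370]
[8, 169, 1, 7, 7, 9, 2]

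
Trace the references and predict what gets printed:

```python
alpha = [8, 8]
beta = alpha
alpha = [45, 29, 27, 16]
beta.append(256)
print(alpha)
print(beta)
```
[45, 29, 27, 16]
[8, 8, 256]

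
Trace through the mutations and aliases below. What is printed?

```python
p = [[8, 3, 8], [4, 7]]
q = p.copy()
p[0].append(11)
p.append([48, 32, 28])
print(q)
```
[[8, 3, 8, 11], [4, 7]]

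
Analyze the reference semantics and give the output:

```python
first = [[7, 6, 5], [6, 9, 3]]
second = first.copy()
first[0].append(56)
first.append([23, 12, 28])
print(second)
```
[[7, 6, 5, 56], [6, 9, 3]]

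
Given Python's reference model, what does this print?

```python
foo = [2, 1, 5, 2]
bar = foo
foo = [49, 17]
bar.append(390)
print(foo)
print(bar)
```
[49, 17]
[2, 1, 5, 2, 390]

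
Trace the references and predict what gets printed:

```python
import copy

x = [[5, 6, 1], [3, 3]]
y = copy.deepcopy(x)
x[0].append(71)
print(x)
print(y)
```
[[5, 6, 1, 71], [3, 3]]
[[5, 6, 1], [3, 3]]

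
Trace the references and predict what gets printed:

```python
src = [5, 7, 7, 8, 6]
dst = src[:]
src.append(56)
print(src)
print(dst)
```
[5, 7, 7, 8, 6, 56]
[5, 7, 7, 8, 6]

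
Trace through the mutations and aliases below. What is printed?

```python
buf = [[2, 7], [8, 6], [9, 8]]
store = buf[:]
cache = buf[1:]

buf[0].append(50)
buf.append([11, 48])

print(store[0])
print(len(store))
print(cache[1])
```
[2, 7, 50]
3
[9, 8]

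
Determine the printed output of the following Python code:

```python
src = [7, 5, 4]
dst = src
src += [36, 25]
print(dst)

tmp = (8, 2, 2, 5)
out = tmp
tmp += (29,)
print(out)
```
[7, 5, 4, 36, 25]
(8, 2, 2, 5)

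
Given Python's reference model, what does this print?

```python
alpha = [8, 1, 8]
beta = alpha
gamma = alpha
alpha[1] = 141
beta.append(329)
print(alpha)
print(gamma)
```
[8, 141, 8, 329]
[8, 141, 8, 329]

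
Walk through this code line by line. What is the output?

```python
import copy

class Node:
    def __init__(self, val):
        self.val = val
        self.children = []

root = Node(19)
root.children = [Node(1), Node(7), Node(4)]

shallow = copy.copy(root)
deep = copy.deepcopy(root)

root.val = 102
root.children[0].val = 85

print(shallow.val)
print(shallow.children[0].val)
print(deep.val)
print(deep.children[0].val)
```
19
85
19
1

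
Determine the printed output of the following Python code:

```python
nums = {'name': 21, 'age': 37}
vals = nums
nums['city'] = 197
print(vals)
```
{'name': 21, 'age': 37, 'city': 197}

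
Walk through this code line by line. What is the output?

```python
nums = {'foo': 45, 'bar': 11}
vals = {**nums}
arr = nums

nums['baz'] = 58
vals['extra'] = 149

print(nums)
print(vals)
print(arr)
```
{'foo': 45, 'bar': 11, 'baz': 58}
{'foo': 45, 'bar': 11, 'extra': 149}
{'foo': 45, 'bar': 11, 'baz': 58}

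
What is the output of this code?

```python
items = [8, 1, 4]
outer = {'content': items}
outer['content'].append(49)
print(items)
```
[8, 1, 4, 49]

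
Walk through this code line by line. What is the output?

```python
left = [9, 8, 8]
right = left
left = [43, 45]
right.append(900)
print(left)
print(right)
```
[43, 45]
[9, 8, 8, 900]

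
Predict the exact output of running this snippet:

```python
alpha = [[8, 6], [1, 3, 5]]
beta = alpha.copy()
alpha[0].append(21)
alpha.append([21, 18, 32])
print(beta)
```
[[8, 6, 21], [1, 3, 5]]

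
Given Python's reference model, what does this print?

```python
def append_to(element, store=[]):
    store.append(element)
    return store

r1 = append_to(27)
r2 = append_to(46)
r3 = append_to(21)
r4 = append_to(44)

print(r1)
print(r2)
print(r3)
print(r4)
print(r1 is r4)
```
[27, 46, 21, 44]
[27, 46, 21, 44]
[27, 46, 21, 44]
[27, 46, 21, 44]
True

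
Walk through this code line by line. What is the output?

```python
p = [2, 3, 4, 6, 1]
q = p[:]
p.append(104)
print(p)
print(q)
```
[2, 3, 4, 6, 1, 104]
[2, 3, 4, 6, 1]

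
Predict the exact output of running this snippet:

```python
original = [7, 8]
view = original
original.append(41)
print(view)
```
[7, 8, 41]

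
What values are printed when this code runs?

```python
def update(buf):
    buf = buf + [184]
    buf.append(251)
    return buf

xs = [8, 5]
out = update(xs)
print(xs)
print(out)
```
[8, 5]
[8, 5, 184, 251]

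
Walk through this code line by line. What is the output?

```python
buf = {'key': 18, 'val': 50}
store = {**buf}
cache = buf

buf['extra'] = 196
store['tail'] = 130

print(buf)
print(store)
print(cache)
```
{'key': 18, 'val': 50, 'extra': 196}
{'key': 18, 'val': 50, 'tail': 130}
{'key': 18, 'val': 50, 'extra': 196}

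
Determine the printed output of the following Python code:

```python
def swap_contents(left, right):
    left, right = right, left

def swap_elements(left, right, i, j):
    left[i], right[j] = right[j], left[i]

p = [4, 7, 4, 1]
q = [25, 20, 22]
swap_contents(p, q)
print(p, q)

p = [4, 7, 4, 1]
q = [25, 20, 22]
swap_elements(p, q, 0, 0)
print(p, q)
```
[4, 7, 4, 1] [25, 20, 22]
[25, 7, 4, 1] [4, 20, 22]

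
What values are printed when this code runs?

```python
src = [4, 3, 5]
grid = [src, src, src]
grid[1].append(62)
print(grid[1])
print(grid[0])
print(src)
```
[4, 3, 5, 62]
[4, 3, 5, 62]
[4, 3, 5, 62]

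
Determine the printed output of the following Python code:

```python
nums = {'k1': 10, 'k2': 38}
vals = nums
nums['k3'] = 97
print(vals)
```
{'k1': 10, 'k2': 38, 'k3': 97}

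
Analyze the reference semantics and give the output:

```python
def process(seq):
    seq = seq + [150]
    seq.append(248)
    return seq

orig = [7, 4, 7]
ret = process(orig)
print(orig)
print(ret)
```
[7, 4, 7]
[7, 4, 7, 150, 248]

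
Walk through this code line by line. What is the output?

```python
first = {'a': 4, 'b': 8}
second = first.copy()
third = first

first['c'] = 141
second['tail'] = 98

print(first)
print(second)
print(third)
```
{'a': 4, 'b': 8, 'c': 141}
{'a': 4, 'b': 8, 'tail': 98}
{'a': 4, 'b': 8, 'c': 141}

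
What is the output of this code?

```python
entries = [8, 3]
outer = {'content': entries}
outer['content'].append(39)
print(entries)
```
[8, 3, 39]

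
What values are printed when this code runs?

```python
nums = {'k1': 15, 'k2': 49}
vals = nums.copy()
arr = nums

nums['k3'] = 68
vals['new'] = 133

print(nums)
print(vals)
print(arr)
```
{'k1': 15, 'k2': 49, 'k3': 68}
{'k1': 15, 'k2': 49, 'new': 133}
{'k1': 15, 'k2': 49, 'k3': 68}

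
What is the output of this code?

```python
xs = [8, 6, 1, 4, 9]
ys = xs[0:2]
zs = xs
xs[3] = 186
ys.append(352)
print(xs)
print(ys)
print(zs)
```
[8, 6, 1, 186, 9]
[8, 6, 352]
[8, 6, 1, 186, 9]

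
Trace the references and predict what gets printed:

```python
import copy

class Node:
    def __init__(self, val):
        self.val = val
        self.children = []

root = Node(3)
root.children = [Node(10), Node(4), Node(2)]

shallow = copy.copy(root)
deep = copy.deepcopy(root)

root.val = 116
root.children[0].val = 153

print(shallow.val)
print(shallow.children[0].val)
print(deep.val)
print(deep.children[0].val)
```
3
153
3
10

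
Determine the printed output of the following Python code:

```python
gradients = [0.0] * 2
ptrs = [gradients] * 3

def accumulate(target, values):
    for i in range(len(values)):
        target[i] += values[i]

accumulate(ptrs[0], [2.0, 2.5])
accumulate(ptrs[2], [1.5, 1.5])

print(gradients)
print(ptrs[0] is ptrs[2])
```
[3.5, 4.0]
True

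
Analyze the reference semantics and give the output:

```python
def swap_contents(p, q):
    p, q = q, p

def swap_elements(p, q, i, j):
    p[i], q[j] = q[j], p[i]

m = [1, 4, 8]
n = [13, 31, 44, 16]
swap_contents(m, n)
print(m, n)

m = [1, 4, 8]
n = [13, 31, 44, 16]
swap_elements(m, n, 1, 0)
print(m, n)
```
[1, 4, 8] [13, 31, 44, 16]
[1, 13, 8] [4, 31, 44, 16]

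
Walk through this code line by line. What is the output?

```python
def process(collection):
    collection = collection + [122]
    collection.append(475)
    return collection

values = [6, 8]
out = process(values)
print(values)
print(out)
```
[6, 8]
[6, 8, 122, 475]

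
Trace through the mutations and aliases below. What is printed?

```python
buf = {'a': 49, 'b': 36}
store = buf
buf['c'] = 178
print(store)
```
{'a': 49, 'b': 36, 'c': 178}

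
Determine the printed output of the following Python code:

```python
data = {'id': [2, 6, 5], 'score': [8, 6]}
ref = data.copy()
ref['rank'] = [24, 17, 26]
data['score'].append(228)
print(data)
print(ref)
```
{'id': [2, 6, 5], 'score': [8, 6, 228]}
{'id': [2, 6, 5], 'score': [8, 6, 228], 'rank': [24, 17, 26]}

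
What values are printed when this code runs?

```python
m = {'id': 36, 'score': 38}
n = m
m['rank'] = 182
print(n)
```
{'id': 36, 'score': 38, 'rank': 182}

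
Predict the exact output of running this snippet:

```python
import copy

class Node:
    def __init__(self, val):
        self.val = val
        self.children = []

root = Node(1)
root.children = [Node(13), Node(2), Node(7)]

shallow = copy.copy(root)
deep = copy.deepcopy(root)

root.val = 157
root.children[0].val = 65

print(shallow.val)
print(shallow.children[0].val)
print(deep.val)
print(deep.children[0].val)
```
1
65
1
13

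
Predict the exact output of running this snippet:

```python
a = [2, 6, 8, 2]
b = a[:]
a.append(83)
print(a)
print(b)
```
[2, 6, 8, 2, 83]
[2, 6, 8, 2]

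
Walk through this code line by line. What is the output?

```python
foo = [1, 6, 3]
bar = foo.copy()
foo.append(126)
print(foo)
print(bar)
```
[1, 6, 3, 126]
[1, 6, 3]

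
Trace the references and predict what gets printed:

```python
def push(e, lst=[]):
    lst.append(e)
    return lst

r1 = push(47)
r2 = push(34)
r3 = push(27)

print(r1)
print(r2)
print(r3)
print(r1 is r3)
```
[47, 34, 27]
[47, 34, 27]
[47, 34, 27]
True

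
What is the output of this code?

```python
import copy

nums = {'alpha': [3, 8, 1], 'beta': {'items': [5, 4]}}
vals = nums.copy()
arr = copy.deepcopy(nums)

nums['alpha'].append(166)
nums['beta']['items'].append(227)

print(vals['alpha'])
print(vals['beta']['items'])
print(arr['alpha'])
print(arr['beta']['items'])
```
[3, 8, 1, 166]
[5, 4, 227]
[3, 8, 1]
[5, 4]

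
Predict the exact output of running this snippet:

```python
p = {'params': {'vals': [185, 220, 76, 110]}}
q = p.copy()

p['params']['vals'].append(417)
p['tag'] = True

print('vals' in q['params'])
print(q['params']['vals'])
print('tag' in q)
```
True
[185, 220, 76, 110, 417]
False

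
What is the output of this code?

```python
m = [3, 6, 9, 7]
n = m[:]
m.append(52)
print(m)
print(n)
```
[3, 6, 9, 7, 52]
[3, 6, 9, 7]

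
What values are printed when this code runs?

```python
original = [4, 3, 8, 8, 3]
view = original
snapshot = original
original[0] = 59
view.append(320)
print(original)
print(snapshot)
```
[59, 3, 8, 8, 3, 320]
[59, 3, 8, 8, 3, 320]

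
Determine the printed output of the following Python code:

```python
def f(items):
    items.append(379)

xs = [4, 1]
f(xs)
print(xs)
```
[4, 1, 379]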